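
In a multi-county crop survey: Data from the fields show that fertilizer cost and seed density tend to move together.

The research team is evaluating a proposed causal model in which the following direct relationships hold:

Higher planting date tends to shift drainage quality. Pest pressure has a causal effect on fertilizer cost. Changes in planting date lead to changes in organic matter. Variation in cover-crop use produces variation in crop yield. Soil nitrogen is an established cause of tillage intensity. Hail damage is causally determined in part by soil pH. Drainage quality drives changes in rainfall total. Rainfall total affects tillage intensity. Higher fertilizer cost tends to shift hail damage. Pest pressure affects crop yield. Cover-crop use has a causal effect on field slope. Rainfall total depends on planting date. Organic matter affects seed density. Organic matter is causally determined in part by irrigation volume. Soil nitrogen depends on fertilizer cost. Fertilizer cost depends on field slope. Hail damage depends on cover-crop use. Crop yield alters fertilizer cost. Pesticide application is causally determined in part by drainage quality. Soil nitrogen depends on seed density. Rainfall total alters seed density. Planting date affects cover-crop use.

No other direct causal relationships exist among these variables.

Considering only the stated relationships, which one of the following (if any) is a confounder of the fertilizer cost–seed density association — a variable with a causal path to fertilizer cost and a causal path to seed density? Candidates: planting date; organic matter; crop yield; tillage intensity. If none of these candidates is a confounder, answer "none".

Planting date causes fertilizer cost (planting date → cover-crop use → field slope → fertilizer cost) and also causes seed density (planting date → organic matter → seed density); it is a common cause of both.
Each of the other candidates lacks a causal path to at least one of fertilizer cost and seed density, so they do not confound the relationship.

planting date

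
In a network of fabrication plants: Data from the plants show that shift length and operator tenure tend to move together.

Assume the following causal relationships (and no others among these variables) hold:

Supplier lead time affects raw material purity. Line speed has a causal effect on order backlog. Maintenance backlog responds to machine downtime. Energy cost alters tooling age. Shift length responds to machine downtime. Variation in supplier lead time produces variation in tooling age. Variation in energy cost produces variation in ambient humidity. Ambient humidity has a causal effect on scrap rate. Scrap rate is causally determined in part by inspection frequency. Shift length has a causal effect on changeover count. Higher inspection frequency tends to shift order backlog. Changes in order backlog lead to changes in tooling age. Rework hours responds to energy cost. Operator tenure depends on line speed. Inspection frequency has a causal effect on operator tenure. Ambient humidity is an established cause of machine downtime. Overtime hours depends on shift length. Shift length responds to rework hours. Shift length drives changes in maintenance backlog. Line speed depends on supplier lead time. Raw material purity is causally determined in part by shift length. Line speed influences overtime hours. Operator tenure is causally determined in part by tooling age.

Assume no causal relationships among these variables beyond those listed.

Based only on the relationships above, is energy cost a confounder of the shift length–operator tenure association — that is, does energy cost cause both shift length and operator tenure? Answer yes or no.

yes

Energy cost has a causal path to shift length (energy cost → rework hours → shift length) and to operator tenure (energy cost → tooling age → operator tenure), so it is a common cause of both — a confounder.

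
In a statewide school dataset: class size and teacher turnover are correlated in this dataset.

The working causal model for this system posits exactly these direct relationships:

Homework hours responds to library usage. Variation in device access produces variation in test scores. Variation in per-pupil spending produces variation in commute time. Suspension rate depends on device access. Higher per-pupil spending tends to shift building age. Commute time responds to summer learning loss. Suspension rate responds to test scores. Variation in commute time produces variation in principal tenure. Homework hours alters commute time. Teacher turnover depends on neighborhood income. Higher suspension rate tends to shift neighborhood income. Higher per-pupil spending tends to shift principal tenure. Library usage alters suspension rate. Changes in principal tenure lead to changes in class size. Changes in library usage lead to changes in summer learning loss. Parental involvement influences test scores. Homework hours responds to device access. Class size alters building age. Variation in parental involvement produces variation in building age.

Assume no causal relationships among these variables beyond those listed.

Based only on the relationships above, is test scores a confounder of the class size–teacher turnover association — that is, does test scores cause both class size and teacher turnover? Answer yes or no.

no

Test scores has no stated causal path to class size. A confounder must cause both variables, so test scores does not qualify.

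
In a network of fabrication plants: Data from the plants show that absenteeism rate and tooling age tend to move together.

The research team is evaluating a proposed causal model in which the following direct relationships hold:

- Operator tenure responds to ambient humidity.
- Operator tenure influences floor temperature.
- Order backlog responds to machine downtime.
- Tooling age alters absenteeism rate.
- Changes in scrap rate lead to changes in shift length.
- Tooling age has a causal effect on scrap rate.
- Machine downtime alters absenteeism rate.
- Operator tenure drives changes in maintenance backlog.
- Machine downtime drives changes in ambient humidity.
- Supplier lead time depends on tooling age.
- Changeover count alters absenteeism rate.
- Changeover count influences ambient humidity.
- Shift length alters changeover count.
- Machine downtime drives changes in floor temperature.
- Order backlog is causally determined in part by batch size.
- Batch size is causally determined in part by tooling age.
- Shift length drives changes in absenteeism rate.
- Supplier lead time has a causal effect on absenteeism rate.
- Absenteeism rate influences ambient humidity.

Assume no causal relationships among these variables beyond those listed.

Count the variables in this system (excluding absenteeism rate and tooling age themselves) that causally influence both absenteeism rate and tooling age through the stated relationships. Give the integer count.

No listed variable has a causal path to both absenteeism rate and tooling age, so there are no common causes.

0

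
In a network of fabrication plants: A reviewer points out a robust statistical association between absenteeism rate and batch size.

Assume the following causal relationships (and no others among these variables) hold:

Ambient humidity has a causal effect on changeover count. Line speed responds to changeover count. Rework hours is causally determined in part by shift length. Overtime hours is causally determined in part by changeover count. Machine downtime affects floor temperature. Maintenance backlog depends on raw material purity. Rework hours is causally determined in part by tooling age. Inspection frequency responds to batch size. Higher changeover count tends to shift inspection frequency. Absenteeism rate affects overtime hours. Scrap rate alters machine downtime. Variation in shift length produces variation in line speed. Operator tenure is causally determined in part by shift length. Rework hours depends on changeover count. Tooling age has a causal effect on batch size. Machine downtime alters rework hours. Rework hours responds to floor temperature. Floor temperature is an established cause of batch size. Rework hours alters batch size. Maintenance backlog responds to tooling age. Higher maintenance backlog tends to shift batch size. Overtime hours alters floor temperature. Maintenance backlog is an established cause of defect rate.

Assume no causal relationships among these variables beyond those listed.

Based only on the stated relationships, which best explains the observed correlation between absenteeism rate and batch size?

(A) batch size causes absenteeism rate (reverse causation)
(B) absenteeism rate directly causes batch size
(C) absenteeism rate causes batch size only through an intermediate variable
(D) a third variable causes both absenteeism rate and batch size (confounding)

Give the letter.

Absenteeism rate reaches batch size through absenteeism rate → overtime hours → floor temperature → batch size — an indirect causal chain with no direct absenteeism rate → batch size link. No variable causes both absenteeism rate and batch size, so confounding is ruled out; the effect is mediated.

C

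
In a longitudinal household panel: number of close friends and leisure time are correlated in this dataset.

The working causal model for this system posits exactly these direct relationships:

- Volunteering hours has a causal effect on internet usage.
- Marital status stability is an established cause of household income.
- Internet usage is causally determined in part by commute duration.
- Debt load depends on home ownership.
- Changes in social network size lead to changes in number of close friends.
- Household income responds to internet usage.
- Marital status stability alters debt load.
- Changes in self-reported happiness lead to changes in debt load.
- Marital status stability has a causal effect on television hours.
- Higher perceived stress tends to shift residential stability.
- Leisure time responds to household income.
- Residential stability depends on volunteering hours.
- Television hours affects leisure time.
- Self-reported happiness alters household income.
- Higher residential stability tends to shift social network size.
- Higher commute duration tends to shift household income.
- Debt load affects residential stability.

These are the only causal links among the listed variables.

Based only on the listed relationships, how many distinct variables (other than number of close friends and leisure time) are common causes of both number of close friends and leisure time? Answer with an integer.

The common causes are: marital status stability (to number of close friends via marital status stability → debt load → residential stability → social network size → number of close friends; to leisure time via marital status stability → television hours → leisure time); self-reported happiness (to number of close friends via self-reported happiness → debt load → residential stability → social network size → number of close friends; to leisure time via self-reported happiness → household income → leisure time); volunteering hours (to number of close friends via volunteering hours → residential stability → social network size → number of close friends; to leisure time via volunteering hours → internet usage → household income → leisure time).
Every other variable lacks a causal path to at least one of number of close friends and leisure time.

3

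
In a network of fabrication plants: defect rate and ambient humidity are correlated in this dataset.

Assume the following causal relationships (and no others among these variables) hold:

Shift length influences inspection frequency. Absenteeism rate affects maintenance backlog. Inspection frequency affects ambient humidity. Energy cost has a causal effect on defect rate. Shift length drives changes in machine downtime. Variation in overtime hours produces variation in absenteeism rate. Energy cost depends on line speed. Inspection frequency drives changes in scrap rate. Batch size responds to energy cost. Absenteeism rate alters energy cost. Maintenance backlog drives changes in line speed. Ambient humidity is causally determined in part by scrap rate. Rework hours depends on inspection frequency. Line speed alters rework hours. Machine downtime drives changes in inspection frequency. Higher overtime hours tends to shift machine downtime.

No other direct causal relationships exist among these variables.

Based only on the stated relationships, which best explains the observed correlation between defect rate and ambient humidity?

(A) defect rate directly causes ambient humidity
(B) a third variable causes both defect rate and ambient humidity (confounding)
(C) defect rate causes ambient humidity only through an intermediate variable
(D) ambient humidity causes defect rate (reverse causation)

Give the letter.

Overtime hours causes defect rate (overtime hours → absenteeism rate → energy cost → defect rate) and ambient humidity (overtime hours → machine downtime → inspection frequency → ambient humidity) — a common cause creating the correlation.
There is no stated path from defect rate to ambient humidity or from ambient humidity to defect rate, so neither direct nor reverse causation applies.

B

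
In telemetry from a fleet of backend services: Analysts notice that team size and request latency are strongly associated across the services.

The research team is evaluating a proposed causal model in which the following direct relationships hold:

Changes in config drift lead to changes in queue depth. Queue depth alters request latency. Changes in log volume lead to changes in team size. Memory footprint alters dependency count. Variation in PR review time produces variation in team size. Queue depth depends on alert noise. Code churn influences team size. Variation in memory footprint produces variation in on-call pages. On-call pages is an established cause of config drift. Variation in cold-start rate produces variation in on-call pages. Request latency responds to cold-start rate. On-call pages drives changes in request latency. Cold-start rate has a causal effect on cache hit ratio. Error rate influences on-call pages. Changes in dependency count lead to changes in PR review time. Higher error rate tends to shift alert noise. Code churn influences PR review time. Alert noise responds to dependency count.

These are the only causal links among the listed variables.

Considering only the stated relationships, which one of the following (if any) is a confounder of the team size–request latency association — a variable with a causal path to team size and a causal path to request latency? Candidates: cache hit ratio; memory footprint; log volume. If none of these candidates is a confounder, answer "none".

Memory footprint causes team size (memory footprint → dependency count → PR review time → team size) and also causes request latency (memory footprint → on-call pages → request latency); it is a common cause of both.
Each of the other candidates lacks a causal path to at least one of team size and request latency, so they do not confound the relationship.

memory footprint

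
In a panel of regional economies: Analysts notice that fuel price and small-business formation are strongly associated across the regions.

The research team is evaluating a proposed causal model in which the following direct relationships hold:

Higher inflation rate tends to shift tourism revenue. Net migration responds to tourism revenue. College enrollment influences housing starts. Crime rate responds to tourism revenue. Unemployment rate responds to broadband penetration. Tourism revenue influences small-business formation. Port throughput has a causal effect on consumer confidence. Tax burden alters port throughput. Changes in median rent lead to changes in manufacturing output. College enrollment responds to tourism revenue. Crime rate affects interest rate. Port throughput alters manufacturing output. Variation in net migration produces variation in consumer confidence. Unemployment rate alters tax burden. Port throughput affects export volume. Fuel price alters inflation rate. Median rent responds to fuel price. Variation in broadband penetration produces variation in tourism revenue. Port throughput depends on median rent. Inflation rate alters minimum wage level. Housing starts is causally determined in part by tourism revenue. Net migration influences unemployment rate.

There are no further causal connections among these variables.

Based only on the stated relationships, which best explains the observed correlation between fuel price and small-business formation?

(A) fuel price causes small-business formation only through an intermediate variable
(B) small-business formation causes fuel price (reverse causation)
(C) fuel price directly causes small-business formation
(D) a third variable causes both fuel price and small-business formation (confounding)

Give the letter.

A

Fuel price reaches small-business formation through fuel price → inflation rate → tourism revenue → small-business formation — an indirect causal chain with no direct fuel price → small-business formation link. No variable causes both fuel price and small-business formation, so confounding is ruled out; the effect is mediated.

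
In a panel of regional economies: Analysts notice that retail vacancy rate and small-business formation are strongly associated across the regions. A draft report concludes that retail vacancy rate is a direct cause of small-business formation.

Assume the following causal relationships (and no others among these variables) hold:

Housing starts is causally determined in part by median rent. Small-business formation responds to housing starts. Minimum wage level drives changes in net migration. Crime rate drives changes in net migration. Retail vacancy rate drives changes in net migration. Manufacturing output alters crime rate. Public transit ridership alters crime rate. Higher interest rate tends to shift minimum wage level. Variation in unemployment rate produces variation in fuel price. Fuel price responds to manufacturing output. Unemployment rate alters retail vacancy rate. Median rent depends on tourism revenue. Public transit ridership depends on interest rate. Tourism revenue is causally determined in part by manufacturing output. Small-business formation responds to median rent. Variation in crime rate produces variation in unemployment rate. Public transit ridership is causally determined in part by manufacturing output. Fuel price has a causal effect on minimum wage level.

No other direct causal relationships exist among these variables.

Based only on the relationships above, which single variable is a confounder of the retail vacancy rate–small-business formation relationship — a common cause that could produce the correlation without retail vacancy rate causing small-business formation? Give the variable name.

Manufacturing output has a causal path to retail vacancy rate (manufacturing output → crime rate → unemployment rate → retail vacancy rate) and a separate causal path to small-business formation (manufacturing output → tourism revenue → median rent → small-business formation), so it is a common cause of both.
No stated relationship gives retail vacancy rate a causal route to small-business formation, so the correlation is explained by the shared upstream cause rather than a direct effect.

manufacturing output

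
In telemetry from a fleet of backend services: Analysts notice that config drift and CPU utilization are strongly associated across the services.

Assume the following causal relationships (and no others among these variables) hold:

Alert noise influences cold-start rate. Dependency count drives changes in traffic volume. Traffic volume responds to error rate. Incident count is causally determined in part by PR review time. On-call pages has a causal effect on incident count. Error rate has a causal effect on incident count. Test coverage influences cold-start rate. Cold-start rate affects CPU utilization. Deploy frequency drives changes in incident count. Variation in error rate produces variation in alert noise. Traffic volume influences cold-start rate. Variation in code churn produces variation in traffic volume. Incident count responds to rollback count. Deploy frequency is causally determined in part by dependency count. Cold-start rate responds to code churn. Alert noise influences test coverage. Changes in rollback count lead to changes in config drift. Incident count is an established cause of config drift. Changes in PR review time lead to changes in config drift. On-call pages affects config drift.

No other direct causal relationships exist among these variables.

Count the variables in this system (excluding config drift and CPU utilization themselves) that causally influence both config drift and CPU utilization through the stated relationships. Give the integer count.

The common causes are: dependency count (to config drift via dependency count → deploy frequency → incident count → config drift; to CPU utilization via dependency count → traffic volume → cold-start rate → CPU utilization); error rate (to config drift via error rate → incident count → config drift; to CPU utilization via error rate → traffic volume → cold-start rate → CPU utilization).
Every other variable lacks a causal path to at least one of config drift and CPU utilization.

2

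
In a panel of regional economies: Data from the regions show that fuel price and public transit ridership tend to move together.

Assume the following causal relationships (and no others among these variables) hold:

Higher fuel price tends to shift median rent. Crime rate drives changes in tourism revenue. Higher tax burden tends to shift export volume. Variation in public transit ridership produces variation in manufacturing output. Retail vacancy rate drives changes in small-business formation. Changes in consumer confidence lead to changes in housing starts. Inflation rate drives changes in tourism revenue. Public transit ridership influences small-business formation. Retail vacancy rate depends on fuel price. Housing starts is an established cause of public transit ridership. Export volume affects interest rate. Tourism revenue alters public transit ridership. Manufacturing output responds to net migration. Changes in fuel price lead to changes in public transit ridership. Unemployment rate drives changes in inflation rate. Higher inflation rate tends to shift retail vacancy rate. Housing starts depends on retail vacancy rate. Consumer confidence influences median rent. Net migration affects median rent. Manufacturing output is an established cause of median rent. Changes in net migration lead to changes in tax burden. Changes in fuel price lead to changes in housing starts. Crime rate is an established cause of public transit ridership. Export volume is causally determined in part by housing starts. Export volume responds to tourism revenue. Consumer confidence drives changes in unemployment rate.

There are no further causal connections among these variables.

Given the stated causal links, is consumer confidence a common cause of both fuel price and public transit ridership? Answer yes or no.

no

Consumer confidence has no stated causal path to fuel price. A confounder must cause both variables, so consumer confidence does not qualify.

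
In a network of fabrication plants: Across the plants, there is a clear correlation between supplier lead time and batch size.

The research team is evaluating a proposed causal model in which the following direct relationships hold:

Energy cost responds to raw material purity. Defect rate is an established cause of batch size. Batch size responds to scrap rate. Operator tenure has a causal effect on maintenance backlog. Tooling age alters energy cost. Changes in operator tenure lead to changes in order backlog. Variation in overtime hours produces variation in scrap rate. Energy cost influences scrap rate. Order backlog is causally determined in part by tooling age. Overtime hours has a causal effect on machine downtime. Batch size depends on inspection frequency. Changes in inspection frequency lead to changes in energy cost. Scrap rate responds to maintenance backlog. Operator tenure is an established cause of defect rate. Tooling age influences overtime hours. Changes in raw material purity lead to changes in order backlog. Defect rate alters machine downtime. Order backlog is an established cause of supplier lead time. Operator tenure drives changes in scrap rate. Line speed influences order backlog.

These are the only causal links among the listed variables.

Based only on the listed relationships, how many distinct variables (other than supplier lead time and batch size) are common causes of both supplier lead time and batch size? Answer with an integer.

The common causes are: operator tenure (to supplier lead time via operator tenure → order backlog → supplier lead time; to batch size via operator tenure → scrap rate → batch size); raw material purity (to supplier lead time via raw material purity → order backlog → supplier lead time; to batch size via raw material purity → energy cost → scrap rate → batch size); tooling age (to supplier lead time via tooling age → order backlog → supplier lead time; to batch size via tooling age → energy cost → scrap rate → batch size).
Every other variable lacks a causal path to at least one of supplier lead time and batch size.

3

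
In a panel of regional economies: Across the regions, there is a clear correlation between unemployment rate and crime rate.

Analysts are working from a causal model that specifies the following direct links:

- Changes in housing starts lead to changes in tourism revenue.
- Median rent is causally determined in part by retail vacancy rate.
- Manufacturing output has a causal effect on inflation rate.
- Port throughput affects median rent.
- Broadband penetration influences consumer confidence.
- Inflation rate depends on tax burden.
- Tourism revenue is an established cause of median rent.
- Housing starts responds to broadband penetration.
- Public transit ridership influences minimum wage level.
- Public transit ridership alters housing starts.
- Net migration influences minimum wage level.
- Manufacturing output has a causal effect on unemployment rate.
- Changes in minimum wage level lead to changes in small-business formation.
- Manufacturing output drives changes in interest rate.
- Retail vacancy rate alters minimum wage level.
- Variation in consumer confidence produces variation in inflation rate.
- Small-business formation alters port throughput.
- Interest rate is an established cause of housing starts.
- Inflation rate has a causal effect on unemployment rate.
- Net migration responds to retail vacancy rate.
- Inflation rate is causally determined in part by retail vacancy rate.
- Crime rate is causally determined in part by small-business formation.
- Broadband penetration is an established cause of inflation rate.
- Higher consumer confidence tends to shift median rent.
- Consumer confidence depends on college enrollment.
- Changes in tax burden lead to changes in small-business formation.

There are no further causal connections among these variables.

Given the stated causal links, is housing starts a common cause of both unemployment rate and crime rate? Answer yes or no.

Housing starts has no stated causal path to either unemployment rate or crime rate. A confounder must cause both variables, so housing starts does not qualify.

no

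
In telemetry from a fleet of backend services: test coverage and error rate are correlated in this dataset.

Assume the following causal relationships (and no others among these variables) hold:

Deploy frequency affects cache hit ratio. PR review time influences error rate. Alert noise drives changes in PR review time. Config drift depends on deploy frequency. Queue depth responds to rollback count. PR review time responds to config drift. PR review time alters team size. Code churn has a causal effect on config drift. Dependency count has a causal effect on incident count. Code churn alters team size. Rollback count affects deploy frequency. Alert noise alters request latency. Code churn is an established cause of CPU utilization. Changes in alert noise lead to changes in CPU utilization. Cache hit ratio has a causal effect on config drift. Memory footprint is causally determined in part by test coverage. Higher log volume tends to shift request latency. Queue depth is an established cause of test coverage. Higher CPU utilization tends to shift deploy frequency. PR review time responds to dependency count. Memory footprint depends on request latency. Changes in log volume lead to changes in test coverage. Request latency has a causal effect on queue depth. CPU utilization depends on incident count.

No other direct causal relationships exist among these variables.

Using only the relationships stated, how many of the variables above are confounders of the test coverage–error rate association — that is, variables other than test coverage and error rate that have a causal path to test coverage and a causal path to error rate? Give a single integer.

2

The common causes are: alert noise (to test coverage via alert noise → request latency → queue depth → test coverage; to error rate via alert noise → PR review time → error rate); rollback count (to test coverage via rollback count → queue depth → test coverage; to error rate via rollback count → deploy frequency → config drift → PR review time → error rate).
Every other variable lacks a causal path to at least one of test coverage and error rate.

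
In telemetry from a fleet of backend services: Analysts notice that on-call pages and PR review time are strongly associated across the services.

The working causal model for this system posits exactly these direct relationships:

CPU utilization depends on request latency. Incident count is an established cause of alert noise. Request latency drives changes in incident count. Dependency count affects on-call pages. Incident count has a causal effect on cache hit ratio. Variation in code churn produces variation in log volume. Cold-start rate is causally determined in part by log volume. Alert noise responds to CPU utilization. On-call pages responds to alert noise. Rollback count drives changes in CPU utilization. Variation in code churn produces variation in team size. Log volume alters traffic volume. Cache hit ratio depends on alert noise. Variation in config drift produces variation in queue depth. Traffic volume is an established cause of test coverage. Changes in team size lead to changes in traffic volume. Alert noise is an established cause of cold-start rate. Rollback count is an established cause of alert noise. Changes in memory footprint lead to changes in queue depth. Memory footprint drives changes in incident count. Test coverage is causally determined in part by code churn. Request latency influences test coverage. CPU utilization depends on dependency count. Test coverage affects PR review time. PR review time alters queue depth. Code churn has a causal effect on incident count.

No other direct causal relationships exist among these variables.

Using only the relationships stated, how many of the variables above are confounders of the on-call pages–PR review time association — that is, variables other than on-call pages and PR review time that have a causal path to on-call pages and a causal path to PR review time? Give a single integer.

2

The common causes are: code churn (to on-call pages via code churn → incident count → alert noise → on-call pages; to PR review time via code churn → test coverage → PR review time); request latency (to on-call pages via request latency → CPU utilization → alert noise → on-call pages; to PR review time via request latency → test coverage → PR review time).
Every other variable lacks a causal path to at least one of on-call pages and PR review time.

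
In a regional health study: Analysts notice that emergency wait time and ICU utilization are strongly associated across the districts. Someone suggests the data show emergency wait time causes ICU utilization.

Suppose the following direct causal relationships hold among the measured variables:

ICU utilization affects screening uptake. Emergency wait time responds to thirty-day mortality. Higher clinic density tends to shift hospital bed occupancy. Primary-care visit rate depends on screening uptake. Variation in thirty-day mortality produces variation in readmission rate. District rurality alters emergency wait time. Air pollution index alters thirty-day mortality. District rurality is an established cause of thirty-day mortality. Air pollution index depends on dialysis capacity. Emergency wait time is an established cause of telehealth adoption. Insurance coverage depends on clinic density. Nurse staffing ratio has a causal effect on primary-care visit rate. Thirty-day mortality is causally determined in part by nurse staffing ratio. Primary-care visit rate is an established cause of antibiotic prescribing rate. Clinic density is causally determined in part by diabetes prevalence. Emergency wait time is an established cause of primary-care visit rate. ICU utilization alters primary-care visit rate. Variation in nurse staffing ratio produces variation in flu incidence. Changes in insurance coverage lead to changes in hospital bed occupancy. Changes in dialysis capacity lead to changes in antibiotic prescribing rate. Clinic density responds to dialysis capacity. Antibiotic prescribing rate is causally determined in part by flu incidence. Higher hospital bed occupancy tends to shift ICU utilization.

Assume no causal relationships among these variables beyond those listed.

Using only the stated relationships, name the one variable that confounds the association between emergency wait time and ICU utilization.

dialysis capacity

Dialysis capacity has a causal path to emergency wait time (dialysis capacity → air pollution index → thirty-day mortality → emergency wait time) and a separate causal path to ICU utilization (dialysis capacity → clinic density → hospital bed occupancy → ICU utilization), so it is a common cause of both.
No stated relationship gives emergency wait time a causal route to ICU utilization, so the correlation is explained by the shared upstream cause rather than a direct effect.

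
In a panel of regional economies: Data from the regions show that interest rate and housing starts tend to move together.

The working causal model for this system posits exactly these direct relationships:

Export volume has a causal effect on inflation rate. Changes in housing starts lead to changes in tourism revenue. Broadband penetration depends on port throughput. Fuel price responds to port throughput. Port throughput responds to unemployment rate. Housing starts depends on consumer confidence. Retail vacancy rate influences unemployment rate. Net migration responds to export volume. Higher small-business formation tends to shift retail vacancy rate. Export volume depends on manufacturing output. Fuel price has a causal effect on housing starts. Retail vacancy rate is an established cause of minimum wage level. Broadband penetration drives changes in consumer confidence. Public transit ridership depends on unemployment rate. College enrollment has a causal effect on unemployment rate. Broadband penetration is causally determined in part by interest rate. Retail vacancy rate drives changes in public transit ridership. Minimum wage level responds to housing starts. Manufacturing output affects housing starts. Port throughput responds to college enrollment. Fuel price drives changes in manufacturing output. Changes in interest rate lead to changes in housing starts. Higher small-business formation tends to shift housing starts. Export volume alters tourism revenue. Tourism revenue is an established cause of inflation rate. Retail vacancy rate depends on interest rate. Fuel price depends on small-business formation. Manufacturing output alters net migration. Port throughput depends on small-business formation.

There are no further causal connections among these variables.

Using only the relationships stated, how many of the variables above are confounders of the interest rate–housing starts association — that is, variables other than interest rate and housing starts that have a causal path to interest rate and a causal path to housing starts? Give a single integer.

No listed variable has a causal path to both interest rate and housing starts, so there are no common causes.

0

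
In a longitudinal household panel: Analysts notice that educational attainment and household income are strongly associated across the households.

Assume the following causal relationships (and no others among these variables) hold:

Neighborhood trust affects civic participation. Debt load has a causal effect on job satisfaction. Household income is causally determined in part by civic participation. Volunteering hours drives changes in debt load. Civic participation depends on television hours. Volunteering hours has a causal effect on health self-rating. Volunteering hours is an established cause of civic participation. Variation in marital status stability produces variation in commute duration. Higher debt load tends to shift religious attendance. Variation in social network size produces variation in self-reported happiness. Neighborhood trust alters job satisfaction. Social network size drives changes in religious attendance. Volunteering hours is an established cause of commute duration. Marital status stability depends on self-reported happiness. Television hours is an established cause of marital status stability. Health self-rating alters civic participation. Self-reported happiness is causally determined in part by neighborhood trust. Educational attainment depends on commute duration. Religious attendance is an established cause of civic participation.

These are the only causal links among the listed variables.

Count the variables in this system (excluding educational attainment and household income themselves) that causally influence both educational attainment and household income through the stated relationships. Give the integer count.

The common causes are: neighborhood trust (to educational attainment via neighborhood trust → self-reported happiness → marital status stability → commute duration → educational attainment; to household income via neighborhood trust → civic participation → household income); social network size (to educational attainment via social network size → self-reported happiness → marital status stability → commute duration → educational attainment; to household income via social network size → religious attendance → civic participation → household income); television hours (to educational attainment via television hours → marital status stability → commute duration → educational attainment; to household income via television hours → civic participation → household income); volunteering hours (to educational attainment via volunteering hours → commute duration → educational attainment; to household income via volunteering hours → civic participation → household income).
Every other variable lacks a causal path to at least one of educational attainment and household income.

4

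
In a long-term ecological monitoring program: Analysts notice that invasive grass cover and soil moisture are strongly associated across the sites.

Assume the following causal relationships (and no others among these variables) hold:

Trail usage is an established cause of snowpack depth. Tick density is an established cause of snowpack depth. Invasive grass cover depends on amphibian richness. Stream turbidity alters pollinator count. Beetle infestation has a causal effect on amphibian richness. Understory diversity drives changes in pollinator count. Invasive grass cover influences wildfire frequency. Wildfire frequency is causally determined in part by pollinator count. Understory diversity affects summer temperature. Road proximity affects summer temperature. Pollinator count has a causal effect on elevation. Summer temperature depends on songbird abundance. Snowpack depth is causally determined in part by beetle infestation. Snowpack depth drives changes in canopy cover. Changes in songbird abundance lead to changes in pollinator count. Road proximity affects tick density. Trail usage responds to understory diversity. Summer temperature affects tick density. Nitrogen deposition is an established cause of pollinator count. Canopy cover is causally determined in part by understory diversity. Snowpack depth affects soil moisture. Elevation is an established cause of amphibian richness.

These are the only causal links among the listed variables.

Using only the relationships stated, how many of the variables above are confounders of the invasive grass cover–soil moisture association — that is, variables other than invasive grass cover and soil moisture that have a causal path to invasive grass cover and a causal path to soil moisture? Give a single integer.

The common causes are: beetle infestation (to invasive grass cover via beetle infestation → amphibian richness → invasive grass cover; to soil moisture via beetle infestation → snowpack depth → soil moisture); songbird abundance (to invasive grass cover via songbird abundance → pollinator count → elevation → amphibian richness → invasive grass cover; to soil moisture via songbird abundance → summer temperature → tick density → snowpack depth → soil moisture); understory diversity (to invasive grass cover via understory diversity → pollinator count → elevation → amphibian richness → invasive grass cover; to soil moisture via understory diversity → trail usage → snowpack depth → soil moisture).
Every other variable lacks a causal path to at least one of invasive grass cover and soil moisture.

3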